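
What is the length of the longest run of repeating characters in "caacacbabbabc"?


Input: "caacacbabbabc"
Scanning for longest run:
  Position 1 ('a'): new char, reset run to 1
  Position 2 ('a'): continues run of 'a', length=2
  Position 3 ('c'): new char, reset run to 1
  Position 4 ('a'): new char, reset run to 1
  Position 5 ('c'): new char, reset run to 1
  Position 6 ('b'): new char, reset run to 1
  Position 7 ('a'): new char, reset run to 1
  Position 8 ('b'): new char, reset run to 1
  Position 9 ('b'): continues run of 'b', length=2
  Position 10 ('a'): new char, reset run to 1
  Position 11 ('b'): new char, reset run to 1
  Position 12 ('c'): new char, reset run to 1
Longest run: 'a' with length 2

2


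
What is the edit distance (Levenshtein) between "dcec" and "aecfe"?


Computing edit distance: "dcec" -> "aecfe"
DP table:
           a    e    c    f    e
      0    1    2    3    4    5
  d   1    1    2    3    4    5
  c   2    2    2    2    3    4
  e   3    3    2    3    3    3
  c   4    4    3    2    3    4
Edit distance = dp[4][5] = 4

4


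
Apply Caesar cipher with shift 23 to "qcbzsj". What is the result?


Caesar cipher: shift "qcbzsj" by 23
  'q' (pos 16) + 23 = pos 13 = 'n'
  'c' (pos 2) + 23 = pos 25 = 'z'
  'b' (pos 1) + 23 = pos 24 = 'y'
  'z' (pos 25) + 23 = pos 22 = 'w'
  's' (pos 18) + 23 = pos 15 = 'p'
  'j' (pos 9) + 23 = pos 6 = 'g'
Result: nzywpg

nzywpg


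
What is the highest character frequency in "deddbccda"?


Input: deddbccda
Character counts:
  'a': 1
  'b': 1
  'c': 2
  'd': 4
  'e': 1
Maximum frequency: 4

4


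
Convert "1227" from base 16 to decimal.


Input: "1227" in base 16
Positional expansion:
  Digit '1' (value 1) x 16^3 = 4096
  Digit '2' (value 2) x 16^2 = 512
  Digit '2' (value 2) x 16^1 = 32
  Digit '7' (value 7) x 16^0 = 7
Sum = 4647

4647


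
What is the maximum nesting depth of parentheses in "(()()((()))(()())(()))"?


Input: "(()()((()))(()())(()))"
Tracking depth:
  Position 0 '(': depth becomes 1
  Position 1 '(': depth becomes 2
  Position 2 ')': depth becomes 1
  Position 3 '(': depth becomes 2
  Position 4 ')': depth becomes 1
  Position 5 '(': depth becomes 2
  Position 6 '(': depth becomes 3
  Position 7 '(': depth becomes 4
  Position 8 ')': depth becomes 3
  Position 9 ')': depth becomes 2
  Position 10 ')': depth becomes 1
  Position 11 '(': depth becomes 2
  Position 12 '(': depth becomes 3
  Position 13 ')': depth becomes 2
  Position 14 '(': depth becomes 3
  Position 15 ')': depth becomes 2
  Position 16 ')': depth becomes 1
  Position 17 '(': depth becomes 2
  Position 18 '(': depth becomes 3
  Position 19 ')': depth becomes 2
  Position 20 ')': depth becomes 1
  Position 21 ')': depth becomes 0
Maximum depth reached: 4

4


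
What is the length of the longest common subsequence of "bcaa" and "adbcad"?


LCS of "bcaa" and "adbcad"
DP table:
           a    d    b    c    a    d
      0    0    0    0    0    0    0
  b   0    0    0    1    1    1    1
  c   0    0    0    1    2    2    2
  a   0    1    1    1    2    3    3
  a   0    1    1    1    2    3    3
LCS length = dp[4][6] = 3

3


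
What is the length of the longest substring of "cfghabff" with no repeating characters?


Input: "cfghabff"
Sliding window (track last position of each char):
  Position 0 ('c'): window [0,0] length 1 -- new best
  Position 1 ('f'): window [0,1] length 2 -- new best
  Position 2 ('g'): window [0,2] length 3 -- new best
  Position 3 ('h'): window [0,3] length 4 -- new best
  Position 4 ('a'): window [0,4] length 5 -- new best
  Position 5 ('b'): window [0,5] length 6 -- new best
  Position 6 ('f'): repeat (last at 1), move window start to 2
  Position 6 ('f'): window [2,6] length 5
  Position 7 ('f'): repeat (last at 6), move window start to 7
  Position 7 ('f'): window [7,7] length 1
Longest substring with no repeats: "cfghab" with length 6

6


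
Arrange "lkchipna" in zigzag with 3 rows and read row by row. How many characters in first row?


Zigzag "lkchipna" into 3 rows:
Placing characters:
  'l' => row 0
  'k' => row 1
  'c' => row 2
  'h' => row 1
  'i' => row 0
  'p' => row 1
  'n' => row 2
  'a' => row 1
Rows:
  Row 0: "li"
  Row 1: "khpa"
  Row 2: "cn"
First row length: 2

2


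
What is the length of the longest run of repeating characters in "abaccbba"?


Input: "abaccbba"
Scanning for longest run:
  Position 1 ('b'): new char, reset run to 1
  Position 2 ('a'): new char, reset run to 1
  Position 3 ('c'): new char, reset run to 1
  Position 4 ('c'): continues run of 'c', length=2
  Position 5 ('b'): new char, reset run to 1
  Position 6 ('b'): continues run of 'b', length=2
  Position 7 ('a'): new char, reset run to 1
Longest run: 'c' with length 2

2


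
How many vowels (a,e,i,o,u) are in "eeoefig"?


Input: eeoefig
Checking each character:
  'e' at position 0: vowel (running total: 1)
  'e' at position 1: vowel (running total: 2)
  'o' at position 2: vowel (running total: 3)
  'e' at position 3: vowel (running total: 4)
  'f' at position 4: consonant
  'i' at position 5: vowel (running total: 5)
  'g' at position 6: consonant
Total vowels: 5

5


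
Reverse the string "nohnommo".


Input: nohnommo
Reading characters right to left:
  Position 7: 'o'
  Position 6: 'm'
  Position 5: 'm'
  Position 4: 'o'
  Position 3: 'n'
  Position 2: 'h'
  Position 1: 'o'
  Position 0: 'n'
Reversed: ommonhon

ommonhon


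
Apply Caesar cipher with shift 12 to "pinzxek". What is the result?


Caesar cipher: shift "pinzxek" by 12
  'p' (pos 15) + 12 = pos 1 = 'b'
  'i' (pos 8) + 12 = pos 20 = 'u'
  'n' (pos 13) + 12 = pos 25 = 'z'
  'z' (pos 25) + 12 = pos 11 = 'l'
  'x' (pos 23) + 12 = pos 9 = 'j'
  'e' (pos 4) + 12 = pos 16 = 'q'
  'k' (pos 10) + 12 = pos 22 = 'w'
Result: buzljqw

buzljqw


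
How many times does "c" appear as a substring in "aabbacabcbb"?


Searching for "c" in "aabbacabcbb"
Scanning each position:
  Position 0: "a" => no
  Position 1: "a" => no
  Position 2: "b" => no
  Position 3: "b" => no
  Position 4: "a" => no
  Position 5: "c" => MATCH
  Position 6: "a" => no
  Position 7: "b" => no
  Position 8: "c" => MATCH
  Position 9: "b" => no
  Position 10: "b" => no
Total occurrences: 2

2


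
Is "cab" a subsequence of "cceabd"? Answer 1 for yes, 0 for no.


Check if "cab" is a subsequence of "cceabd"
Greedy scan:
  Position 0 ('c'): matches sub[0] = 'c'
  Position 1 ('c'): no match needed
  Position 2 ('e'): no match needed
  Position 3 ('a'): matches sub[1] = 'a'
  Position 4 ('b'): matches sub[2] = 'b'
  Position 5 ('d'): no match needed
All 3 characters matched => is a subsequence

1


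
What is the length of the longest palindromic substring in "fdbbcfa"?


Input: "fdbbcfa"
Checking substrings for palindromes:
  [2:4] "bb" (len 2) => palindrome
Longest palindromic substring: "bb" with length 2

2


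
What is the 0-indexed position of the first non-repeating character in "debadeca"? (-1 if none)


Input: debadeca
Character frequencies:
  'a': 2
  'b': 1
  'c': 1
  'd': 2
  'e': 2
Scanning left to right for freq == 1:
  Position 0 ('d'): freq=2, skip
  Position 1 ('e'): freq=2, skip
  Position 2 ('b'): unique! => answer = 2

2


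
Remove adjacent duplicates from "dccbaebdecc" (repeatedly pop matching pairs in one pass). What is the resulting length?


Input: dccbaebdecc
Stack-based adjacent duplicate removal:
  Read 'd': push. Stack: d
  Read 'c': push. Stack: dc
  Read 'c': matches stack top 'c' => pop. Stack: d
  Read 'b': push. Stack: db
  Read 'a': push. Stack: dba
  Read 'e': push. Stack: dbae
  Read 'b': push. Stack: dbaeb
  Read 'd': push. Stack: dbaebd
  Read 'e': push. Stack: dbaebde
  Read 'c': push. Stack: dbaebdec
  Read 'c': matches stack top 'c' => pop. Stack: dbaebde
Final stack: "dbaebde" (length 7)

7


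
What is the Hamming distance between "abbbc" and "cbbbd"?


Comparing "abbbc" and "cbbbd" position by position:
  Position 0: 'a' vs 'c' => differ
  Position 1: 'b' vs 'b' => same
  Position 2: 'b' vs 'b' => same
  Position 3: 'b' vs 'b' => same
  Position 4: 'c' vs 'd' => differ
Total differences (Hamming distance): 2

2


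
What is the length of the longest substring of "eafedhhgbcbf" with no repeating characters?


Input: "eafedhhgbcbf"
Sliding window (track last position of each char):
  Position 0 ('e'): window [0,0] length 1 -- new best
  Position 1 ('a'): window [0,1] length 2 -- new best
  Position 2 ('f'): window [0,2] length 3 -- new best
  Position 3 ('e'): repeat (last at 0), move window start to 1
  Position 3 ('e'): window [1,3] length 3
  Position 4 ('d'): window [1,4] length 4 -- new best
  Position 5 ('h'): window [1,5] length 5 -- new best
  Position 6 ('h'): repeat (last at 5), move window start to 6
  Position 6 ('h'): window [6,6] length 1
  Position 7 ('g'): window [6,7] length 2
  Position 8 ('b'): window [6,8] length 3
  Position 9 ('c'): window [6,9] length 4
  Position 10 ('b'): repeat (last at 8), move window start to 9
  Position 10 ('b'): window [9,10] length 2
  Position 11 ('f'): window [9,11] length 3
Longest substring with no repeats: "afedh" with length 5

5


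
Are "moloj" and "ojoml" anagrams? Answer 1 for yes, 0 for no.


Strings: "moloj", "ojoml"
Sorted first:  jlmoo
Sorted second: jlmoo
Sorted forms match => anagrams

1


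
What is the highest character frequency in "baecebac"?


Input: baecebac
Character counts:
  'a': 2
  'b': 2
  'c': 2
  'e': 2
Maximum frequency: 2

2


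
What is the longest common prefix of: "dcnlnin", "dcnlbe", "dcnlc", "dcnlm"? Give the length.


Words: dcnlnin, dcnlbe, dcnlc, dcnlm
  Position 0: all 'd' => match
  Position 1: all 'c' => match
  Position 2: all 'n' => match
  Position 3: all 'l' => match
  Position 4: ('n', 'b', 'c', 'm') => mismatch, stop
LCP = "dcnl" (length 4)

4


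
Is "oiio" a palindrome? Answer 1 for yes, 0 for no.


Input: oiio
Reversed: oiio
  Compare pos 0 ('o') with pos 3 ('o'): match
  Compare pos 1 ('i') with pos 2 ('i'): match
Result: palindrome

1


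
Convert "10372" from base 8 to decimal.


Input: "10372" in base 8
Positional expansion:
  Digit '1' (value 1) x 8^4 = 4096
  Digit '0' (value 0) x 8^3 = 0
  Digit '3' (value 3) x 8^2 = 192
  Digit '7' (value 7) x 8^1 = 56
  Digit '2' (value 2) x 8^0 = 2
Sum = 4346

4346


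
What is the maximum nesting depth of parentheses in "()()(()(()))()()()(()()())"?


Input: "()()(()(()))()()()(()()())"
Tracking depth:
  Position 0 '(': depth becomes 1
  Position 1 ')': depth becomes 0
  Position 2 '(': depth becomes 1
  Position 3 ')': depth becomes 0
  Position 4 '(': depth becomes 1
  Position 5 '(': depth becomes 2
  Position 6 ')': depth becomes 1
  Position 7 '(': depth becomes 2
  Position 8 '(': depth becomes 3
  Position 9 ')': depth becomes 2
  Position 10 ')': depth becomes 1
  Position 11 ')': depth becomes 0
  Position 12 '(': depth becomes 1
  Position 13 ')': depth becomes 0
  Position 14 '(': depth becomes 1
  Position 15 ')': depth becomes 0
  Position 16 '(': depth becomes 1
  Position 17 ')': depth becomes 0
  Position 18 '(': depth becomes 1
  Position 19 '(': depth becomes 2
  Position 20 ')': depth becomes 1
  Position 21 '(': depth becomes 2
  Position 22 ')': depth becomes 1
  Position 23 '(': depth becomes 2
  Position 24 ')': depth becomes 1
  Position 25 ')': depth becomes 0
Maximum depth reached: 3

3


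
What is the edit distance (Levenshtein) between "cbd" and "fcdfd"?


Computing edit distance: "cbd" -> "fcdfd"
DP table:
           f    c    d    f    d
      0    1    2    3    4    5
  c   1    1    1    2    3    4
  b   2    2    2    2    3    4
  d   3    3    3    2    3    3
Edit distance = dp[3][5] = 3

3


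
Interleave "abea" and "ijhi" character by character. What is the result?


Interleaving "abea" and "ijhi":
  Position 0: 'a' from first, 'i' from second => "ai"
  Position 1: 'b' from first, 'j' from second => "bj"
  Position 2: 'e' from first, 'h' from second => "eh"
  Position 3: 'a' from first, 'i' from second => "ai"
Result: aibjehai

aibjehai


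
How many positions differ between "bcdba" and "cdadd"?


Comparing "bcdba" and "cdadd" position by position:
  Position 0: 'b' vs 'c' => DIFFER
  Position 1: 'c' vs 'd' => DIFFER
  Position 2: 'd' vs 'a' => DIFFER
  Position 3: 'b' vs 'd' => DIFFER
  Position 4: 'a' vs 'd' => DIFFER
Positions that differ: 5

5


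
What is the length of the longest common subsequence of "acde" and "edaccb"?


LCS of "acde" and "edaccb"
DP table:
           e    d    a    c    c    b
      0    0    0    0    0    0    0
  a   0    0    0    1    1    1    1
  c   0    0    0    1    2    2    2
  d   0    0    1    1    2    2    2
  e   0    1    1    1    2    2    2
LCS length = dp[4][6] = 2

2


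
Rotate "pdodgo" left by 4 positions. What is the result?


Input: "pdodgo", rotate left by 4
First 4 characters: "pdod"
Remaining characters: "go"
Concatenate remaining + first: "go" + "pdod" = "gopdod"

gopdod


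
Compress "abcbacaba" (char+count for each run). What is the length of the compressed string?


Input: abcbacaba
Runs:
  'a' x 1 => "a1"
  'b' x 1 => "b1"
  'c' x 1 => "c1"
  'b' x 1 => "b1"
  'a' x 1 => "a1"
  'c' x 1 => "c1"
  'a' x 1 => "a1"
  'b' x 1 => "b1"
  'a' x 1 => "a1"
Compressed: "a1b1c1b1a1c1a1b1a1"
Compressed length: 18

18


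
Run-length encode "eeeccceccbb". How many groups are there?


Input: eeeccceccbb
Scanning for consecutive runs:
  Group 1: 'e' x 3 (positions 0-2)
  Group 2: 'c' x 3 (positions 3-5)
  Group 3: 'e' x 1 (positions 6-6)
  Group 4: 'c' x 2 (positions 7-8)
  Group 5: 'b' x 2 (positions 9-10)
Total groups: 5

5


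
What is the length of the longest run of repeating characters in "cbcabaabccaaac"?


Input: "cbcabaabccaaac"
Scanning for longest run:
  Position 1 ('b'): new char, reset run to 1
  Position 2 ('c'): new char, reset run to 1
  Position 3 ('a'): new char, reset run to 1
  Position 4 ('b'): new char, reset run to 1
  Position 5 ('a'): new char, reset run to 1
  Position 6 ('a'): continues run of 'a', length=2
  Position 7 ('b'): new char, reset run to 1
  Position 8 ('c'): new char, reset run to 1
  Position 9 ('c'): continues run of 'c', length=2
  Position 10 ('a'): new char, reset run to 1
  Position 11 ('a'): continues run of 'a', length=2
  Position 12 ('a'): continues run of 'a', length=3
  Position 13 ('c'): new char, reset run to 1
Longest run: 'a' with length 3

3


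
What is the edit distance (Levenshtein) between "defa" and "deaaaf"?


Computing edit distance: "defa" -> "deaaaf"
DP table:
           d    e    a    a    a    f
      0    1    2    3    4    5    6
  d   1    0    1    2    3    4    5
  e   2    1    0    1    2    3    4
  f   3    2    1    1    2    3    3
  a   4    3    2    1    1    2    3
Edit distance = dp[4][6] = 3

3


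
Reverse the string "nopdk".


Input: nopdk
Reading characters right to left:
  Position 4: 'k'
  Position 3: 'd'
  Position 2: 'p'
  Position 1: 'o'
  Position 0: 'n'
Reversed: kdpon

kdpon


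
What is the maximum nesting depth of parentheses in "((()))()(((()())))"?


Input: "((()))()(((()())))"
Tracking depth:
  Position 0 '(': depth becomes 1
  Position 1 '(': depth becomes 2
  Position 2 '(': depth becomes 3
  Position 3 ')': depth becomes 2
  Position 4 ')': depth becomes 1
  Position 5 ')': depth becomes 0
  Position 6 '(': depth becomes 1
  Position 7 ')': depth becomes 0
  Position 8 '(': depth becomes 1
  Position 9 '(': depth becomes 2
  Position 10 '(': depth becomes 3
  Position 11 '(': depth becomes 4
  Position 12 ')': depth becomes 3
  Position 13 '(': depth becomes 4
  Position 14 ')': depth becomes 3
  Position 15 ')': depth becomes 2
  Position 16 ')': depth becomes 1
  Position 17 ')': depth becomes 0
Maximum depth reached: 4

4


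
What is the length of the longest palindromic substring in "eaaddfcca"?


Input: "eaaddfcca"
Checking substrings for palindromes:
  [1:3] "aa" (len 2) => palindrome
  [3:5] "dd" (len 2) => palindrome
  [6:8] "cc" (len 2) => palindrome
Longest palindromic substring: "aa" with length 2

2


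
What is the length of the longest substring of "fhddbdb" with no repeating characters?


Input: "fhddbdb"
Sliding window (track last position of each char):
  Position 0 ('f'): window [0,0] length 1 -- new best
  Position 1 ('h'): window [0,1] length 2 -- new best
  Position 2 ('d'): window [0,2] length 3 -- new best
  Position 3 ('d'): repeat (last at 2), move window start to 3
  Position 3 ('d'): window [3,3] length 1
  Position 4 ('b'): window [3,4] length 2
  Position 5 ('d'): repeat (last at 3), move window start to 4
  Position 5 ('d'): window [4,5] length 2
  Position 6 ('b'): repeat (last at 4), move window start to 5
  Position 6 ('b'): window [5,6] length 2
Longest substring with no repeats: "fhd" with length 3

3


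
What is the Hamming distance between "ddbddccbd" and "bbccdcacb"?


Comparing "ddbddccbd" and "bbccdcacb" position by position:
  Position 0: 'd' vs 'b' => differ
  Position 1: 'd' vs 'b' => differ
  Position 2: 'b' vs 'c' => differ
  Position 3: 'd' vs 'c' => differ
  Position 4: 'd' vs 'd' => same
  Position 5: 'c' vs 'c' => same
  Position 6: 'c' vs 'a' => differ
  Position 7: 'b' vs 'c' => differ
  Position 8: 'd' vs 'b' => differ
Total differences (Hamming distance): 7

7


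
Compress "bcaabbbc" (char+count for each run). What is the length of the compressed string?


Input: bcaabbbc
Runs:
  'b' x 1 => "b1"
  'c' x 1 => "c1"
  'a' x 2 => "a2"
  'b' x 3 => "b3"
  'c' x 1 => "c1"
Compressed: "b1c1a2b3c1"
Compressed length: 10

10


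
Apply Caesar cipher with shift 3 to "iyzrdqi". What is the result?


Caesar cipher: shift "iyzrdqi" by 3
  'i' (pos 8) + 3 = pos 11 = 'l'
  'y' (pos 24) + 3 = pos 1 = 'b'
  'z' (pos 25) + 3 = pos 2 = 'c'
  'r' (pos 17) + 3 = pos 20 = 'u'
  'd' (pos 3) + 3 = pos 6 = 'g'
  'q' (pos 16) + 3 = pos 19 = 't'
  'i' (pos 8) + 3 = pos 11 = 'l'
Result: lbcugtl

lbcugtl


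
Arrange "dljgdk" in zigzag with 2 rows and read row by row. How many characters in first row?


Zigzag "dljgdk" into 2 rows:
Placing characters:
  'd' => row 0
  'l' => row 1
  'j' => row 0
  'g' => row 1
  'd' => row 0
  'k' => row 1
Rows:
  Row 0: "djd"
  Row 1: "lgk"
First row length: 3

3


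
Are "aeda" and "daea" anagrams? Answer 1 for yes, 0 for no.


Strings: "aeda", "daea"
Sorted first:  aade
Sorted second: aade
Sorted forms match => anagrams

1


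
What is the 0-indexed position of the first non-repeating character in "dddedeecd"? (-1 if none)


Input: dddedeecd
Character frequencies:
  'c': 1
  'd': 5
  'e': 3
Scanning left to right for freq == 1:
  Position 0 ('d'): freq=5, skip
  Position 1 ('d'): freq=5, skip
  Position 2 ('d'): freq=5, skip
  Position 3 ('e'): freq=3, skip
  Position 4 ('d'): freq=5, skip
  Position 5 ('e'): freq=3, skip
  Position 6 ('e'): freq=3, skip
  Position 7 ('c'): unique! => answer = 7

7


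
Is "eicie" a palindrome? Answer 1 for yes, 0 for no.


Input: eicie
Reversed: eicie
  Compare pos 0 ('e') with pos 4 ('e'): match
  Compare pos 1 ('i') with pos 3 ('i'): match
Result: palindrome

1


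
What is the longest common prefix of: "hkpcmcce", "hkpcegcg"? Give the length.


Words: hkpcmcce, hkpcegcg
  Position 0: all 'h' => match
  Position 1: all 'k' => match
  Position 2: all 'p' => match
  Position 3: all 'c' => match
  Position 4: ('m', 'e') => mismatch, stop
LCP = "hkpc" (length 4)

4


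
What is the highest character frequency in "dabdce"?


Input: dabdce
Character counts:
  'a': 1
  'b': 1
  'c': 1
  'd': 2
  'e': 1
Maximum frequency: 2

2


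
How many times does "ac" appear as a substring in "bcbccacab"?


Searching for "ac" in "bcbccacab"
Scanning each position:
  Position 0: "bc" => no
  Position 1: "cb" => no
  Position 2: "bc" => no
  Position 3: "cc" => no
  Position 4: "ca" => no
  Position 5: "ac" => MATCH
  Position 6: "ca" => no
  Position 7: "ab" => no
Total occurrences: 1

1


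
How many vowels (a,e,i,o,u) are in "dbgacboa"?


Input: dbgacboa
Checking each character:
  'd' at position 0: consonant
  'b' at position 1: consonant
  'g' at position 2: consonant
  'a' at position 3: vowel (running total: 1)
  'c' at position 4: consonant
  'b' at position 5: consonant
  'o' at position 6: vowel (running total: 2)
  'a' at position 7: vowel (running total: 3)
Total vowels: 3

3


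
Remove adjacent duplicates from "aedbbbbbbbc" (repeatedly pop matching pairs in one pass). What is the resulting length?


Input: aedbbbbbbbc
Stack-based adjacent duplicate removal:
  Read 'a': push. Stack: a
  Read 'e': push. Stack: ae
  Read 'd': push. Stack: aed
  Read 'b': push. Stack: aedb
  Read 'b': matches stack top 'b' => pop. Stack: aed
  Read 'b': push. Stack: aedb
  Read 'b': matches stack top 'b' => pop. Stack: aed
  Read 'b': push. Stack: aedb
  Read 'b': matches stack top 'b' => pop. Stack: aed
  Read 'b': push. Stack: aedb
  Read 'c': push. Stack: aedbc
Final stack: "aedbc" (length 5)

5


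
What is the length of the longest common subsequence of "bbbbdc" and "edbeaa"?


LCS of "bbbbdc" and "edbeaa"
DP table:
           e    d    b    e    a    a
      0    0    0    0    0    0    0
  b   0    0    0    1    1    1    1
  b   0    0    0    1    1    1    1
  b   0    0    0    1    1    1    1
  b   0    0    0    1    1    1    1
  d   0    0    1    1    1    1    1
  c   0    0    1    1    1    1    1
LCS length = dp[6][6] = 1

1


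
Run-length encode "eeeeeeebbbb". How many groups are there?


Input: eeeeeeebbbb
Scanning for consecutive runs:
  Group 1: 'e' x 7 (positions 0-6)
  Group 2: 'b' x 4 (positions 7-10)
Total groups: 2

2


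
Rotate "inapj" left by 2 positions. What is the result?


Input: "inapj", rotate left by 2
First 2 characters: "in"
Remaining characters: "apj"
Concatenate remaining + first: "apj" + "in" = "apjin"

apjin


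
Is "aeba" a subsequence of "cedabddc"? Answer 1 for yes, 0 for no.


Check if "aeba" is a subsequence of "cedabddc"
Greedy scan:
  Position 0 ('c'): no match needed
  Position 1 ('e'): no match needed
  Position 2 ('d'): no match needed
  Position 3 ('a'): matches sub[0] = 'a'
  Position 4 ('b'): no match needed
  Position 5 ('d'): no match needed
  Position 6 ('d'): no match needed
  Position 7 ('c'): no match needed
Only matched 1/4 characters => not a subsequence

0


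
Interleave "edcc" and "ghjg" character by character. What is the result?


Interleaving "edcc" and "ghjg":
  Position 0: 'e' from first, 'g' from second => "eg"
  Position 1: 'd' from first, 'h' from second => "dh"
  Position 2: 'c' from first, 'j' from second => "cj"
  Position 3: 'c' from first, 'g' from second => "cg"
Result: egdhcjcg

egdhcjcg


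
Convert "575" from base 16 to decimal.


Input: "575" in base 16
Positional expansion:
  Digit '5' (value 5) x 16^2 = 1280
  Digit '7' (value 7) x 16^1 = 112
  Digit '5' (value 5) x 16^0 = 5
Sum = 1397

1397


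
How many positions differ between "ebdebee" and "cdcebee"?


Comparing "ebdebee" and "cdcebee" position by position:
  Position 0: 'e' vs 'c' => DIFFER
  Position 1: 'b' vs 'd' => DIFFER
  Position 2: 'd' vs 'c' => DIFFER
  Position 3: 'e' vs 'e' => same
  Position 4: 'b' vs 'b' => same
  Position 5: 'e' vs 'e' => same
  Position 6: 'e' vs 'e' => same
Positions that differ: 3

3


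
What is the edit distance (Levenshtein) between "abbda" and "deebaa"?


Computing edit distance: "abbda" -> "deebaa"
DP table:
           d    e    e    b    a    a
      0    1    2    3    4    5    6
  a   1    1    2    3    4    4    5
  b   2    2    2    3    3    4    5
  b   3    3    3    3    3    4    5
  d   4    3    4    4    4    4    5
  a   5    4    4    5    5    4    4
Edit distance = dp[5][6] = 4

4


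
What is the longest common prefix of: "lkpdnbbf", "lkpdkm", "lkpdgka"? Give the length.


Words: lkpdnbbf, lkpdkm, lkpdgka
  Position 0: all 'l' => match
  Position 1: all 'k' => match
  Position 2: all 'p' => match
  Position 3: all 'd' => match
  Position 4: ('n', 'k', 'g') => mismatch, stop
LCP = "lkpd" (length 4)

4


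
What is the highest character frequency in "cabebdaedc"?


Input: cabebdaedc
Character counts:
  'a': 2
  'b': 2
  'c': 2
  'd': 2
  'e': 2
Maximum frequency: 2

2


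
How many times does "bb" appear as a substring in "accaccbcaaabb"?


Searching for "bb" in "accaccbcaaabb"
Scanning each position:
  Position 0: "ac" => no
  Position 1: "cc" => no
  Position 2: "ca" => no
  Position 3: "ac" => no
  Position 4: "cc" => no
  Position 5: "cb" => no
  Position 6: "bc" => no
  Position 7: "ca" => no
  Position 8: "aa" => no
  Position 9: "aa" => no
  Position 10: "ab" => no
  Position 11: "bb" => MATCH
Total occurrences: 1

1


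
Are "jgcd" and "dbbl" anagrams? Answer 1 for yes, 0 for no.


Strings: "jgcd", "dbbl"
Sorted first:  cdgj
Sorted second: bbdl
Differ at position 0: 'c' vs 'b' => not anagrams

0


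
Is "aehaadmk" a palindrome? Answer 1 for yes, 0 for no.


Input: aehaadmk
Reversed: kmdaahea
  Compare pos 0 ('a') with pos 7 ('k'): MISMATCH
  Compare pos 1 ('e') with pos 6 ('m'): MISMATCH
  Compare pos 2 ('h') with pos 5 ('d'): MISMATCH
  Compare pos 3 ('a') with pos 4 ('a'): match
Result: not a palindrome

0


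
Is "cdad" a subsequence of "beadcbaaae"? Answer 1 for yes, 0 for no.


Check if "cdad" is a subsequence of "beadcbaaae"
Greedy scan:
  Position 0 ('b'): no match needed
  Position 1 ('e'): no match needed
  Position 2 ('a'): no match needed
  Position 3 ('d'): no match needed
  Position 4 ('c'): matches sub[0] = 'c'
  Position 5 ('b'): no match needed
  Position 6 ('a'): no match needed
  Position 7 ('a'): no match needed
  Position 8 ('a'): no match needed
  Position 9 ('e'): no match needed
Only matched 1/4 characters => not a subsequence

0


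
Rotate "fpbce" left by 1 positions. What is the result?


Input: "fpbce", rotate left by 1
First 1 characters: "f"
Remaining characters: "pbce"
Concatenate remaining + first: "pbce" + "f" = "pbcef"

pbcef


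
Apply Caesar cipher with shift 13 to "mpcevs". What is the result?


Caesar cipher: shift "mpcevs" by 13
  'm' (pos 12) + 13 = pos 25 = 'z'
  'p' (pos 15) + 13 = pos 2 = 'c'
  'c' (pos 2) + 13 = pos 15 = 'p'
  'e' (pos 4) + 13 = pos 17 = 'r'
  'v' (pos 21) + 13 = pos 8 = 'i'
  's' (pos 18) + 13 = pos 5 = 'f'
Result: zcprif

zcprif


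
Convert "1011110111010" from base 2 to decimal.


Input: "1011110111010" in base 2
Positional expansion:
  Digit '1' (value 1) x 2^12 = 4096
  Digit '0' (value 0) x 2^11 = 0
  Digit '1' (value 1) x 2^10 = 1024
  Digit '1' (value 1) x 2^9 = 512
  Digit '1' (value 1) x 2^8 = 256
  Digit '1' (value 1) x 2^7 = 128
  Digit '0' (value 0) x 2^6 = 0
  Digit '1' (value 1) x 2^5 = 32
  Digit '1' (value 1) x 2^4 = 16
  Digit '1' (value 1) x 2^3 = 8
  Digit '0' (value 0) x 2^2 = 0
  Digit '1' (value 1) x 2^1 = 2
  Digit '0' (value 0) x 2^0 = 0
Sum = 6074

6074


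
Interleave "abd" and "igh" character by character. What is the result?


Interleaving "abd" and "igh":
  Position 0: 'a' from first, 'i' from second => "ai"
  Position 1: 'b' from first, 'g' from second => "bg"
  Position 2: 'd' from first, 'h' from second => "dh"
Result: aibgdh

aibgdh


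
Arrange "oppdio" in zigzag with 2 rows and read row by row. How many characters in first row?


Zigzag "oppdio" into 2 rows:
Placing characters:
  'o' => row 0
  'p' => row 1
  'p' => row 0
  'd' => row 1
  'i' => row 0
  'o' => row 1
Rows:
  Row 0: "opi"
  Row 1: "pdo"
First row length: 3

3


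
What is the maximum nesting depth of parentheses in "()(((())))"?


Input: "()(((())))"
Tracking depth:
  Position 0 '(': depth becomes 1
  Position 1 ')': depth becomes 0
  Position 2 '(': depth becomes 1
  Position 3 '(': depth becomes 2
  Position 4 '(': depth becomes 3
  Position 5 '(': depth becomes 4
  Position 6 ')': depth becomes 3
  Position 7 ')': depth becomes 2
  Position 8 ')': depth becomes 1
  Position 9 ')': depth becomes 0
Maximum depth reached: 4

4


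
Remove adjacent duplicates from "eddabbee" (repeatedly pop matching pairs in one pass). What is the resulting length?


Input: eddabbee
Stack-based adjacent duplicate removal:
  Read 'e': push. Stack: e
  Read 'd': push. Stack: ed
  Read 'd': matches stack top 'd' => pop. Stack: e
  Read 'a': push. Stack: ea
  Read 'b': push. Stack: eab
  Read 'b': matches stack top 'b' => pop. Stack: ea
  Read 'e': push. Stack: eae
  Read 'e': matches stack top 'e' => pop. Stack: ea
Final stack: "ea" (length 2)

2


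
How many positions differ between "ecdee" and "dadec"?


Comparing "ecdee" and "dadec" position by position:
  Position 0: 'e' vs 'd' => DIFFER
  Position 1: 'c' vs 'a' => DIFFER
  Position 2: 'd' vs 'd' => same
  Position 3: 'e' vs 'e' => same
  Position 4: 'e' vs 'c' => DIFFER
Positions that differ: 3

3


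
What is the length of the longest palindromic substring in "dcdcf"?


Input: "dcdcf"
Checking substrings for palindromes:
  [0:3] "dcd" (len 3) => palindrome
  [1:4] "cdc" (len 3) => palindrome
Longest palindromic substring: "dcd" with length 3

3


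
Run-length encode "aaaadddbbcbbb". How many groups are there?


Input: aaaadddbbcbbb
Scanning for consecutive runs:
  Group 1: 'a' x 4 (positions 0-3)
  Group 2: 'd' x 3 (positions 4-6)
  Group 3: 'b' x 2 (positions 7-8)
  Group 4: 'c' x 1 (positions 9-9)
  Group 5: 'b' x 3 (positions 10-12)
Total groups: 5

5


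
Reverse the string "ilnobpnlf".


Input: ilnobpnlf
Reading characters right to left:
  Position 8: 'f'
  Position 7: 'l'
  Position 6: 'n'
  Position 5: 'p'
  Position 4: 'b'
  Position 3: 'o'
  Position 2: 'n'
  Position 1: 'l'
  Position 0: 'i'
Reversed: flnpbonli

flnpbonli


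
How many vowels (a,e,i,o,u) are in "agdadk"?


Input: agdadk
Checking each character:
  'a' at position 0: vowel (running total: 1)
  'g' at position 1: consonant
  'd' at position 2: consonant
  'a' at position 3: vowel (running total: 2)
  'd' at position 4: consonant
  'k' at position 5: consonant
Total vowels: 2

2


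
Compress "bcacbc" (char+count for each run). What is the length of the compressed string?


Input: bcacbc
Runs:
  'b' x 1 => "b1"
  'c' x 1 => "c1"
  'a' x 1 => "a1"
  'c' x 1 => "c1"
  'b' x 1 => "b1"
  'c' x 1 => "c1"
Compressed: "b1c1a1c1b1c1"
Compressed length: 12

12


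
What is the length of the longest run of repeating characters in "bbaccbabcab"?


Input: "bbaccbabcab"
Scanning for longest run:
  Position 1 ('b'): continues run of 'b', length=2
  Position 2 ('a'): new char, reset run to 1
  Position 3 ('c'): new char, reset run to 1
  Position 4 ('c'): continues run of 'c', length=2
  Position 5 ('b'): new char, reset run to 1
  Position 6 ('a'): new char, reset run to 1
  Position 7 ('b'): new char, reset run to 1
  Position 8 ('c'): new char, reset run to 1
  Position 9 ('a'): new char, reset run to 1
  Position 10 ('b'): new char, reset run to 1
Longest run: 'b' with length 2

2


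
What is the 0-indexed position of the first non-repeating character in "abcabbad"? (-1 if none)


Input: abcabbad
Character frequencies:
  'a': 3
  'b': 3
  'c': 1
  'd': 1
Scanning left to right for freq == 1:
  Position 0 ('a'): freq=3, skip
  Position 1 ('b'): freq=3, skip
  Position 2 ('c'): unique! => answer = 2

2


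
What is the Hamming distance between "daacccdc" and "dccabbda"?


Comparing "daacccdc" and "dccabbda" position by position:
  Position 0: 'd' vs 'd' => same
  Position 1: 'a' vs 'c' => differ
  Position 2: 'a' vs 'c' => differ
  Position 3: 'c' vs 'a' => differ
  Position 4: 'c' vs 'b' => differ
  Position 5: 'c' vs 'b' => differ
  Position 6: 'd' vs 'd' => same
  Position 7: 'c' vs 'a' => differ
Total differences (Hamming distance): 6

6


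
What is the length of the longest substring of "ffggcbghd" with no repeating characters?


Input: "ffggcbghd"
Sliding window (track last position of each char):
  Position 0 ('f'): window [0,0] length 1 -- new best
  Position 1 ('f'): repeat (last at 0), move window start to 1
  Position 1 ('f'): window [1,1] length 1
  Position 2 ('g'): window [1,2] length 2 -- new best
  Position 3 ('g'): repeat (last at 2), move window start to 3
  Position 3 ('g'): window [3,3] length 1
  Position 4 ('c'): window [3,4] length 2
  Position 5 ('b'): window [3,5] length 3 -- new best
  Position 6 ('g'): repeat (last at 3), move window start to 4
  Position 6 ('g'): window [4,6] length 3
  Position 7 ('h'): window [4,7] length 4 -- new best
  Position 8 ('d'): window [4,8] length 5 -- new best
Longest substring with no repeats: "cbghd" with length 5

5


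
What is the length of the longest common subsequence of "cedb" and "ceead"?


LCS of "cedb" and "ceead"
DP table:
           c    e    e    a    d
      0    0    0    0    0    0
  c   0    1    1    1    1    1
  e   0    1    2    2    2    2
  d   0    1    2    2    2    3
  b   0    1    2    2    2    3
LCS length = dp[4][5] = 3

3


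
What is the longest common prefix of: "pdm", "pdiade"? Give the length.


Words: pdm, pdiade
  Position 0: all 'p' => match
  Position 1: all 'd' => match
  Position 2: ('m', 'i') => mismatch, stop
LCP = "pd" (length 2)

2


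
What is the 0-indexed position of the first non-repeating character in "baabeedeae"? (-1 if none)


Input: baabeedeae
Character frequencies:
  'a': 3
  'b': 2
  'd': 1
  'e': 4
Scanning left to right for freq == 1:
  Position 0 ('b'): freq=2, skip
  Position 1 ('a'): freq=3, skip
  Position 2 ('a'): freq=3, skip
  Position 3 ('b'): freq=2, skip
  Position 4 ('e'): freq=4, skip
  Position 5 ('e'): freq=4, skip
  Position 6 ('d'): unique! => answer = 6

6


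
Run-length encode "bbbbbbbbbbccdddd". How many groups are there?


Input: bbbbbbbbbbccdddd
Scanning for consecutive runs:
  Group 1: 'b' x 10 (positions 0-9)
  Group 2: 'c' x 2 (positions 10-11)
  Group 3: 'd' x 4 (positions 12-15)
Total groups: 3

3


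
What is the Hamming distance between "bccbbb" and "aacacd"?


Comparing "bccbbb" and "aacacd" position by position:
  Position 0: 'b' vs 'a' => differ
  Position 1: 'c' vs 'a' => differ
  Position 2: 'c' vs 'c' => same
  Position 3: 'b' vs 'a' => differ
  Position 4: 'b' vs 'c' => differ
  Position 5: 'b' vs 'd' => differ
Total differences (Hamming distance): 5

5


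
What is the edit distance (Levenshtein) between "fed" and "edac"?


Computing edit distance: "fed" -> "edac"
DP table:
           e    d    a    c
      0    1    2    3    4
  f   1    1    2    3    4
  e   2    1    2    3    4
  d   3    2    1    2    3
Edit distance = dp[3][4] = 3

3


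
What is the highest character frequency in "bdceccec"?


Input: bdceccec
Character counts:
  'b': 1
  'c': 4
  'd': 1
  'e': 2
Maximum frequency: 4

4


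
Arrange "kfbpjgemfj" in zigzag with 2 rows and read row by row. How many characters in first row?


Zigzag "kfbpjgemfj" into 2 rows:
Placing characters:
  'k' => row 0
  'f' => row 1
  'b' => row 0
  'p' => row 1
  'j' => row 0
  'g' => row 1
  'e' => row 0
  'm' => row 1
  'f' => row 0
  'j' => row 1
Rows:
  Row 0: "kbjef"
  Row 1: "fpgmj"
First row length: 5

5


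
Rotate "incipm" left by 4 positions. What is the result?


Input: "incipm", rotate left by 4
First 4 characters: "inci"
Remaining characters: "pm"
Concatenate remaining + first: "pm" + "inci" = "pminci"

pminci


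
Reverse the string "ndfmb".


Input: ndfmb
Reading characters right to left:
  Position 4: 'b'
  Position 3: 'm'
  Position 2: 'f'
  Position 1: 'd'
  Position 0: 'n'
Reversed: bmfdn

bmfdn


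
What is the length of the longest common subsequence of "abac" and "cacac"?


LCS of "abac" and "cacac"
DP table:
           c    a    c    a    c
      0    0    0    0    0    0
  a   0    0    1    1    1    1
  b   0    0    1    1    1    1
  a   0    0    1    1    2    2
  c   0    1    1    2    2    3
LCS length = dp[4][5] = 3

3


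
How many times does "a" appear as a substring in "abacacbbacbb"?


Searching for "a" in "abacacbbacbb"
Scanning each position:
  Position 0: "a" => MATCH
  Position 1: "b" => no
  Position 2: "a" => MATCH
  Position 3: "c" => no
  Position 4: "a" => MATCH
  Position 5: "c" => no
  Position 6: "b" => no
  Position 7: "b" => no
  Position 8: "a" => MATCH
  Position 9: "c" => no
  Position 10: "b" => no
  Position 11: "b" => no
Total occurrences: 4

4


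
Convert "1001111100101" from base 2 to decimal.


Input: "1001111100101" in base 2
Positional expansion:
  Digit '1' (value 1) x 2^12 = 4096
  Digit '0' (value 0) x 2^11 = 0
  Digit '0' (value 0) x 2^10 = 0
  Digit '1' (value 1) x 2^9 = 512
  Digit '1' (value 1) x 2^8 = 256
  Digit '1' (value 1) x 2^7 = 128
  Digit '1' (value 1) x 2^6 = 64
  Digit '1' (value 1) x 2^5 = 32
  Digit '0' (value 0) x 2^4 = 0
  Digit '0' (value 0) x 2^3 = 0
  Digit '1' (value 1) x 2^2 = 4
  Digit '0' (value 0) x 2^1 = 0
  Digit '1' (value 1) x 2^0 = 1
Sum = 5093

5093


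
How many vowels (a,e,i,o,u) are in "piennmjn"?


Input: piennmjn
Checking each character:
  'p' at position 0: consonant
  'i' at position 1: vowel (running total: 1)
  'e' at position 2: vowel (running total: 2)
  'n' at position 3: consonant
  'n' at position 4: consonant
  'm' at position 5: consonant
  'j' at position 6: consonant
  'n' at position 7: consonant
Total vowels: 2

2


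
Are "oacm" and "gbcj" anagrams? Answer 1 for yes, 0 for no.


Strings: "oacm", "gbcj"
Sorted first:  acmo
Sorted second: bcgj
Differ at position 0: 'a' vs 'b' => not anagrams

0


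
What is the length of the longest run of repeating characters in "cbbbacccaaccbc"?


Input: "cbbbacccaaccbc"
Scanning for longest run:
  Position 1 ('b'): new char, reset run to 1
  Position 2 ('b'): continues run of 'b', length=2
  Position 3 ('b'): continues run of 'b', length=3
  Position 4 ('a'): new char, reset run to 1
  Position 5 ('c'): new char, reset run to 1
  Position 6 ('c'): continues run of 'c', length=2
  Position 7 ('c'): continues run of 'c', length=3
  Position 8 ('a'): new char, reset run to 1
  Position 9 ('a'): continues run of 'a', length=2
  Position 10 ('c'): new char, reset run to 1
  Position 11 ('c'): continues run of 'c', length=2
  Position 12 ('b'): new char, reset run to 1
  Position 13 ('c'): new char, reset run to 1
Longest run: 'b' with length 3

3


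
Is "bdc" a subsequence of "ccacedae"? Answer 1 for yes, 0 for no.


Check if "bdc" is a subsequence of "ccacedae"
Greedy scan:
  Position 0 ('c'): no match needed
  Position 1 ('c'): no match needed
  Position 2 ('a'): no match needed
  Position 3 ('c'): no match needed
  Position 4 ('e'): no match needed
  Position 5 ('d'): no match needed
  Position 6 ('a'): no match needed
  Position 7 ('e'): no match needed
Only matched 0/3 characters => not a subsequence

0


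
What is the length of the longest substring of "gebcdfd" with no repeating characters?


Input: "gebcdfd"
Sliding window (track last position of each char):
  Position 0 ('g'): window [0,0] length 1 -- new best
  Position 1 ('e'): window [0,1] length 2 -- new best
  Position 2 ('b'): window [0,2] length 3 -- new best
  Position 3 ('c'): window [0,3] length 4 -- new best
  Position 4 ('d'): window [0,4] length 5 -- new best
  Position 5 ('f'): window [0,5] length 6 -- new best
  Position 6 ('d'): repeat (last at 4), move window start to 5
  Position 6 ('d'): window [5,6] length 2
Longest substring with no repeats: "gebcdf" with length 6

6


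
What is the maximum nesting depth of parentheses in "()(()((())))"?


Input: "()(()((())))"
Tracking depth:
  Position 0 '(': depth becomes 1
  Position 1 ')': depth becomes 0
  Position 2 '(': depth becomes 1
  Position 3 '(': depth becomes 2
  Position 4 ')': depth becomes 1
  Position 5 '(': depth becomes 2
  Position 6 '(': depth becomes 3
  Position 7 '(': depth becomes 4
  Position 8 ')': depth becomes 3
  Position 9 ')': depth becomes 2
  Position 10 ')': depth becomes 1
  Position 11 ')': depth becomes 0
Maximum depth reached: 4

4


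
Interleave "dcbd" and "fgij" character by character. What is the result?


Interleaving "dcbd" and "fgij":
  Position 0: 'd' from first, 'f' from second => "df"
  Position 1: 'c' from first, 'g' from second => "cg"
  Position 2: 'b' from first, 'i' from second => "bi"
  Position 3: 'd' from first, 'j' from second => "dj"
Result: dfcgbidj

dfcgbidj
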